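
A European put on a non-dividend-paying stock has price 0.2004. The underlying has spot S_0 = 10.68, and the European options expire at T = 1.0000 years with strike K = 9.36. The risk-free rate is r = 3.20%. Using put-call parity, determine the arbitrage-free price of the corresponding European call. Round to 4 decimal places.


Answer: Call price = 1.8152

Derivation:
Put-call parity: C - P = S_0 * exp(-qT) - K * exp(-rT).
S_0 * exp(-qT) = 10.6800 * 1.00000000 = 10.68000000
K * exp(-rT) = 9.3600 * 0.96850658 = 9.06522161
C = P + S*exp(-qT) - K*exp(-rT)
C = 0.2004 + 10.68000000 - 9.06522161 = 1.8152


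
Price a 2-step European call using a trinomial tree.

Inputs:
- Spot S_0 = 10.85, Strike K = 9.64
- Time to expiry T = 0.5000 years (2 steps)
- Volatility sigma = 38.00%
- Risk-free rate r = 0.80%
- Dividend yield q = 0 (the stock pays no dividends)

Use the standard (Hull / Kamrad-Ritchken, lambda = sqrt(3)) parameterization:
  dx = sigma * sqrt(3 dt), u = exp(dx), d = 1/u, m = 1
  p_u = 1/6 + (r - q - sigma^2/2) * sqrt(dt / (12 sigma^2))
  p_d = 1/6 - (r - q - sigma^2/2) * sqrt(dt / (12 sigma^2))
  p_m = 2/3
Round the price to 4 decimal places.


dt = T/N = 0.250000; dx = sigma*sqrt(3*dt) = 0.329090
u = exp(dx) = 1.389702; d = 1/u = 0.719579
p_u = 0.142281, p_m = 0.666667, p_d = 0.191052
Discount per step: exp(-r*dt) = 0.998002
Stock lattice S(k, j) with j the centered position index:
  k=0: S(0,+0) = 10.8500
  k=1: S(1,-1) = 7.8074; S(1,+0) = 10.8500; S(1,+1) = 15.0783
  k=2: S(2,-2) = 5.6181; S(2,-1) = 7.8074; S(2,+0) = 10.8500; S(2,+1) = 15.0783; S(2,+2) = 20.9543
Terminal payoffs V(N, j) = max(S_T - K, 0):
  V(2,-2) = 0.000000; V(2,-1) = 0.000000; V(2,+0) = 1.210000; V(2,+1) = 5.438271; V(2,+2) = 11.314311
Backward induction: V(k, j) = exp(-r*dt) * [p_u * V(k+1, j+1) + p_m * V(k+1, j) + p_d * V(k+1, j-1)]
  V(1,-1) = exp(-r*dt) * [p_u*1.210000 + p_m*0.000000 + p_d*0.000000] = 0.171816
  V(1,+0) = exp(-r*dt) * [p_u*5.438271 + p_m*1.210000 + p_d*0.000000] = 1.577273
  V(1,+1) = exp(-r*dt) * [p_u*11.314311 + p_m*5.438271 + p_d*1.210000] = 5.455579
  V(0,+0) = exp(-r*dt) * [p_u*5.455579 + p_m*1.577273 + p_d*0.171816] = 1.856850

Answer: Price = V(0,0) = 1.8569


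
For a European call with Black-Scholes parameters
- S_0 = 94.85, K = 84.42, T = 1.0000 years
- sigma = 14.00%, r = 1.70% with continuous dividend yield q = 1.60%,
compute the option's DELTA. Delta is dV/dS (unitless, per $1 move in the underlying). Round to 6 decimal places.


Answer: Delta = 0.805396

Derivation:
d1 = 0.9092311145; d2 = 0.7692311145
phi(d1) = 0.2638725275; exp(-qT) = 0.9841273201; exp(-rT) = 0.9831436846
N(d1) = 0.8183859283
Delta = exp(-qT) * N(d1) = 0.9841273201 * 0.8183859283 = 0.805396


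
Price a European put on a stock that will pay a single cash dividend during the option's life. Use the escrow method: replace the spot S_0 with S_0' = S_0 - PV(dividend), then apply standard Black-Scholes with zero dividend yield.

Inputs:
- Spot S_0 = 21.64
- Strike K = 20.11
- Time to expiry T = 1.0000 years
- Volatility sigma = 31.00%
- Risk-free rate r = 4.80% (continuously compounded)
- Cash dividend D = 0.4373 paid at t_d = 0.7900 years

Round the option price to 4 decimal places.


PV(D) = D * exp(-r * t_d) = 0.4373 * 0.96278996 = 0.42102805
S_0' = S_0 - PV(D) = 21.6400 - 0.42102805 = 21.21897195
d1 = (ln(S_0'/K) + (r + sigma^2/2)*T) / (sigma*sqrt(T)) = 0.48299510
d2 = d1 - sigma*sqrt(T) = 0.17299510
exp(-rT) = 0.95313379
N(-d1) = 0.31454961; N(-d2) = 0.43132764
P = K * exp(-rT) * N(-d2) - S_0' * N(-d1) = 20.1100 * 0.95313379 * 0.43132764 - 21.21897195 * 0.31454961 = 1.5931

Answer: Price = 1.5931


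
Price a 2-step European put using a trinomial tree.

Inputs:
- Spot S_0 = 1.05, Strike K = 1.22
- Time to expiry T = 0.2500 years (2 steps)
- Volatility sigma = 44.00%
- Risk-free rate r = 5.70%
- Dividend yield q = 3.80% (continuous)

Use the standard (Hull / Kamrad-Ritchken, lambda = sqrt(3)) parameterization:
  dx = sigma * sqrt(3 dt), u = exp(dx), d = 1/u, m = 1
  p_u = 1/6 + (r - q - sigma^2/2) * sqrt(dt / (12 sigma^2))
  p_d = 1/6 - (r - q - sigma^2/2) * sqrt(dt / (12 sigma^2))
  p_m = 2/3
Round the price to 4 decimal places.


dt = T/N = 0.125000; dx = sigma*sqrt(3*dt) = 0.269444
u = exp(dx) = 1.309236; d = 1/u = 0.763804
p_u = 0.148620, p_m = 0.666667, p_d = 0.184713
Discount per step: exp(-r*dt) = 0.992900
Stock lattice S(k, j) with j the centered position index:
  k=0: S(0,+0) = 1.0500
  k=1: S(1,-1) = 0.8020; S(1,+0) = 1.0500; S(1,+1) = 1.3747
  k=2: S(2,-2) = 0.6126; S(2,-1) = 0.8020; S(2,+0) = 1.0500; S(2,+1) = 1.3747; S(2,+2) = 1.7998
Terminal payoffs V(N, j) = max(K - S_T, 0):
  V(2,-2) = 0.607433; V(2,-1) = 0.418006; V(2,+0) = 0.170000; V(2,+1) = 0.000000; V(2,+2) = 0.000000
Backward induction: V(k, j) = exp(-r*dt) * [p_u * V(k+1, j+1) + p_m * V(k+1, j) + p_d * V(k+1, j-1)]
  V(1,-1) = exp(-r*dt) * [p_u*0.170000 + p_m*0.418006 + p_d*0.607433] = 0.413182
  V(1,+0) = exp(-r*dt) * [p_u*0.000000 + p_m*0.170000 + p_d*0.418006] = 0.189192
  V(1,+1) = exp(-r*dt) * [p_u*0.000000 + p_m*0.000000 + p_d*0.170000] = 0.031178
  V(0,+0) = exp(-r*dt) * [p_u*0.031178 + p_m*0.189192 + p_d*0.413182] = 0.205611

Answer: Price = V(0,0) = 0.2056


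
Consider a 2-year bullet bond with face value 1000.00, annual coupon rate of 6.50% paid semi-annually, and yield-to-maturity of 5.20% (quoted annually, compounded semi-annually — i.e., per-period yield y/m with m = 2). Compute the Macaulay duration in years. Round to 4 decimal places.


Coupon per period c = face * coupon_rate / m = 32.500000
Periods per year m = 2; per-period yield y/m = 0.026000
Number of cashflows N = 4
Cashflows (t years, CF_t, discount factor 1/(1+y/m)^(m*t), PV):
  t = 0.5000: CF_t = 32.500000, DF = 0.974659, PV = 31.676413
  t = 1.0000: CF_t = 32.500000, DF = 0.949960, PV = 30.873697
  t = 1.5000: CF_t = 32.500000, DF = 0.925887, PV = 30.091323
  t = 2.0000: CF_t = 1032.500000, DF = 0.902424, PV = 931.752608
Price P = sum_t PV_t = 1024.394042
Macaulay numerator sum_t t * PV_t:
  t * PV_t at t = 0.5000: 15.838207
  t * PV_t at t = 1.0000: 30.873697
  t * PV_t at t = 1.5000: 45.136984
  t * PV_t at t = 2.0000: 1863.505217
Macaulay duration D = (sum_t t * PV_t) / P = 1955.354105 / 1024.394042 = 1.908791

Answer: Macaulay duration = 1.9088 years


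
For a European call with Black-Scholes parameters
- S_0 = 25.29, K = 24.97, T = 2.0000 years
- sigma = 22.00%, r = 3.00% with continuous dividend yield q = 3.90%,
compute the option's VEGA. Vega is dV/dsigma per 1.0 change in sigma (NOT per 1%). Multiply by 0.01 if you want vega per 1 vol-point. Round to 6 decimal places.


d1 = 0.1386377866; d2 = -0.1724891971
phi(d1) = 0.3951267217; exp(-qT) = 0.9249644265; exp(-rT) = 0.9417645336
Vega = S * exp(-qT) * phi(d1) * sqrt(T) = 25.2900 * 0.9249644265 * 0.3951267217 * 1.4142135624 = 13.071495

Answer: Vega = 13.071495


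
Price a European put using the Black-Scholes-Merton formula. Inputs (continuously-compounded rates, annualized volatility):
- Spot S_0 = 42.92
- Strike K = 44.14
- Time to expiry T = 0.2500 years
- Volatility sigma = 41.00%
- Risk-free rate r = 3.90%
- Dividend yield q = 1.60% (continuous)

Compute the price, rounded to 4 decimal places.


d1 = (ln(S/K) + (r - q + 0.5*sigma^2) * T) / (sigma * sqrt(T)) = -0.00617553
d2 = d1 - sigma * sqrt(T) = -0.21117553
exp(-rT) = 0.99029738; exp(-qT) = 0.99600799
P = K * exp(-rT) * N(-d2) - S_0 * exp(-qT) * N(-d1)
N(-d1) = 0.50246366; N(-d2) = 0.58362485
P = 44.1400 * 0.99029738 * 0.58362485 - 42.9200 * 0.99600799 * 0.50246366 = 4.0316

Answer: Price = 4.0316


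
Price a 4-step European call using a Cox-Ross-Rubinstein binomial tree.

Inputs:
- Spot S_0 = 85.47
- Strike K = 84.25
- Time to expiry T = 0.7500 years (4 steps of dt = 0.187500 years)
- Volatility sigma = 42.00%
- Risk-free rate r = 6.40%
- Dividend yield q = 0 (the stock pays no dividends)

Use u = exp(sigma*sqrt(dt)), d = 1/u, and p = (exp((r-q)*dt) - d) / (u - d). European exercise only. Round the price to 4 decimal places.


dt = T/N = 0.187500
u = exp(sigma*sqrt(dt)) = 1.199453; d = 1/u = 0.833714
p = (exp((r-q)*dt) - d) / (u - d) = 0.487666
Discount per step: exp(-r*dt) = 0.988072
Stock lattice S(k, i) with i counting down-moves:
  k=0: S(0,0) = 85.4700
  k=1: S(1,0) = 102.5172; S(1,1) = 71.2575
  k=2: S(2,0) = 122.9646; S(2,1) = 85.4700; S(2,2) = 59.4083
  k=3: S(3,0) = 147.4902; S(3,1) = 102.5172; S(3,2) = 71.2575; S(3,3) = 49.5295
  k=4: S(4,0) = 176.9075; S(4,1) = 122.9646; S(4,2) = 85.4700; S(4,3) = 59.4083; S(4,4) = 41.2935
Terminal payoffs V(N, i) = max(S_T - K, 0):
  V(4,0) = 92.657461; V(4,1) = 38.714551; V(4,2) = 1.220000; V(4,3) = 0.000000; V(4,4) = 0.000000
Backward induction: V(k, i) = exp(-r*dt) * [p * V(k+1, i) + (1-p) * V(k+1, i+1)].
  V(3,0) = exp(-r*dt) * [p*92.657461 + (1-p)*38.714551] = 64.245115
  V(3,1) = exp(-r*dt) * [p*38.714551 + (1-p)*1.220000] = 19.272177
  V(3,2) = exp(-r*dt) * [p*1.220000 + (1-p)*0.000000] = 0.587856
  V(3,3) = exp(-r*dt) * [p*0.000000 + (1-p)*0.000000] = 0.000000
  V(2,0) = exp(-r*dt) * [p*64.245115 + (1-p)*19.272177] = 40.712479
  V(2,1) = exp(-r*dt) * [p*19.272177 + (1-p)*0.587856] = 9.583874
  V(2,2) = exp(-r*dt) * [p*0.587856 + (1-p)*0.000000] = 0.283258
  V(1,0) = exp(-r*dt) * [p*40.712479 + (1-p)*9.583874] = 24.468857
  V(1,1) = exp(-r*dt) * [p*9.583874 + (1-p)*0.283258] = 4.761376
  V(0,0) = exp(-r*dt) * [p*24.468857 + (1-p)*4.761376] = 14.200621

Answer: Price = V(0,0) = 14.2006


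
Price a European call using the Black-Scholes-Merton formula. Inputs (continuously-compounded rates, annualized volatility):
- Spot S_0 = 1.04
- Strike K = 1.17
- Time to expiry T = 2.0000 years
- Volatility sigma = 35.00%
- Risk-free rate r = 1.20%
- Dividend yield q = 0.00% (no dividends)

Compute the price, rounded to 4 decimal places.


Answer: Price = 0.1659

Derivation:
d1 = (ln(S/K) + (r - q + 0.5*sigma^2) * T) / (sigma * sqrt(T)) = 0.05801703
d2 = d1 - sigma * sqrt(T) = -0.43695772
exp(-rT) = 0.97628571; exp(-qT) = 1.00000000
C = S_0 * exp(-qT) * N(d1) - K * exp(-rT) * N(d2)
N(d1) = 0.52313247; N(d2) = 0.33107101
C = 1.0400 * 1.00000000 * 0.52313247 - 1.1700 * 0.97628571 * 0.33107101 = 0.1659


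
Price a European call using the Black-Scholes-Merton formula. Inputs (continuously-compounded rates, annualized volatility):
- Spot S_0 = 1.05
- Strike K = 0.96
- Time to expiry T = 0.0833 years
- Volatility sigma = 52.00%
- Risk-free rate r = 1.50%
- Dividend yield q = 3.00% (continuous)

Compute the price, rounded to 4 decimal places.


Answer: Price = 0.1144

Derivation:
d1 = (ln(S/K) + (r - q + 0.5*sigma^2) * T) / (sigma * sqrt(T)) = 0.66380680
d2 = d1 - sigma * sqrt(T) = 0.51372576
exp(-rT) = 0.99875128; exp(-qT) = 0.99750412
C = S_0 * exp(-qT) * N(d1) - K * exp(-rT) * N(d2)
N(d1) = 0.74659301; N(d2) = 0.69627813
C = 1.0500 * 0.99750412 * 0.74659301 - 0.9600 * 0.99875128 * 0.69627813 = 0.1144


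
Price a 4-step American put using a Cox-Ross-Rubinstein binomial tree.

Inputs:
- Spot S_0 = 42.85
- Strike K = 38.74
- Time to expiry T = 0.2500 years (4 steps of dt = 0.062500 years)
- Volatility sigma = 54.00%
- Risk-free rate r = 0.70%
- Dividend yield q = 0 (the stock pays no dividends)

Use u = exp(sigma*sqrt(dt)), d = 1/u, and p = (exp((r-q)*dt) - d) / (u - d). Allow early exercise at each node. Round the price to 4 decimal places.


Answer: Price = V(0,0) = 2.8012

Derivation:
dt = T/N = 0.062500
u = exp(sigma*sqrt(dt)) = 1.144537; d = 1/u = 0.873716
p = (exp((r-q)*dt) - d) / (u - d) = 0.467917
Discount per step: exp(-r*dt) = 0.999563
Stock lattice S(k, i) with i counting down-moves:
  k=0: S(0,0) = 42.8500
  k=1: S(1,0) = 49.0434; S(1,1) = 37.4387
  k=2: S(2,0) = 56.1320; S(2,1) = 42.8500; S(2,2) = 32.7108
  k=3: S(3,0) = 64.2451; S(3,1) = 49.0434; S(3,2) = 37.4387; S(3,3) = 28.5800
  k=4: S(4,0) = 73.5309; S(4,1) = 56.1320; S(4,2) = 42.8500; S(4,3) = 32.7108; S(4,4) = 24.9708
Terminal payoffs V(N, i) = max(K - S_T, 0):
  V(4,0) = 0.000000; V(4,1) = 0.000000; V(4,2) = 0.000000; V(4,3) = 6.029189; V(4,4) = 13.769237
Backward induction: V(k, i) = exp(-r*dt) * [p * V(k+1, i) + (1-p) * V(k+1, i+1)]; then take max(V_cont, immediate exercise) for American.
  V(3,0) = exp(-r*dt) * [p*0.000000 + (1-p)*0.000000] = 0.000000; exercise = 0.000000; V(3,0) = max -> 0.000000
  V(3,1) = exp(-r*dt) * [p*0.000000 + (1-p)*0.000000] = 0.000000; exercise = 0.000000; V(3,1) = max -> 0.000000
  V(3,2) = exp(-r*dt) * [p*0.000000 + (1-p)*6.029189] = 3.206626; exercise = 1.301273; V(3,2) = max -> 3.206626
  V(3,3) = exp(-r*dt) * [p*6.029189 + (1-p)*13.769237] = 10.143099; exercise = 10.160044; V(3,3) = max -> 10.160044
  V(2,0) = exp(-r*dt) * [p*0.000000 + (1-p)*0.000000] = 0.000000; exercise = 0.000000; V(2,0) = max -> 0.000000
  V(2,1) = exp(-r*dt) * [p*0.000000 + (1-p)*3.206626] = 1.705445; exercise = 0.000000; V(2,1) = max -> 1.705445
  V(2,2) = exp(-r*dt) * [p*3.206626 + (1-p)*10.160044] = 6.903400; exercise = 6.029189; V(2,2) = max -> 6.903400
  V(1,0) = exp(-r*dt) * [p*0.000000 + (1-p)*1.705445] = 0.907041; exercise = 0.000000; V(1,0) = max -> 0.907041
  V(1,1) = exp(-r*dt) * [p*1.705445 + (1-p)*6.903400] = 4.469233; exercise = 1.301273; V(1,1) = max -> 4.469233
  V(0,0) = exp(-r*dt) * [p*0.907041 + (1-p)*4.469233] = 2.801197; exercise = 0.000000; V(0,0) = max -> 2.801197


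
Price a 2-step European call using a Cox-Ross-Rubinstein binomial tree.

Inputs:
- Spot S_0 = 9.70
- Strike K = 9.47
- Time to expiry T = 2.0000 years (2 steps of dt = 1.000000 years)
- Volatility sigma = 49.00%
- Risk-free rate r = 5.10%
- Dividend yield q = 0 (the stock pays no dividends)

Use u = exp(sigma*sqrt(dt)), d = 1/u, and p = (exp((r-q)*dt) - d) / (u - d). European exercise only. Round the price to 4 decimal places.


Answer: Price = V(0,0) = 2.8514

Derivation:
dt = T/N = 1.000000
u = exp(sigma*sqrt(dt)) = 1.632316; d = 1/u = 0.612626
p = (exp((r-q)*dt) - d) / (u - d) = 0.431206
Discount per step: exp(-r*dt) = 0.950279
Stock lattice S(k, i) with i counting down-moves:
  k=0: S(0,0) = 9.7000
  k=1: S(1,0) = 15.8335; S(1,1) = 5.9425
  k=2: S(2,0) = 25.8452; S(2,1) = 9.7000; S(2,2) = 3.6405
Terminal payoffs V(N, i) = max(S_T - K, 0):
  V(2,0) = 16.375226; V(2,1) = 0.230000; V(2,2) = 0.000000
Backward induction: V(k, i) = exp(-r*dt) * [p * V(k+1, i) + (1-p) * V(k+1, i+1)].
  V(1,0) = exp(-r*dt) * [p*16.375226 + (1-p)*0.230000] = 6.834328
  V(1,1) = exp(-r*dt) * [p*0.230000 + (1-p)*0.000000] = 0.094246
  V(0,0) = exp(-r*dt) * [p*6.834328 + (1-p)*0.094246] = 2.851417


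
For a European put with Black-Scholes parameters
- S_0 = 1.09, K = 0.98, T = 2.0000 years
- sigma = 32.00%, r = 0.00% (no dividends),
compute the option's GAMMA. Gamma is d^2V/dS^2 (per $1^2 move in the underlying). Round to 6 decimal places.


d1 = 0.4613438723; d2 = 0.0087955323
phi(d1) = 0.3586681765; exp(-qT) = 1.0000000000; exp(-rT) = 1.0000000000
Gamma = exp(-qT) * phi(d1) / (S * sigma * sqrt(T)) = 1.0000000000 * 0.3586681765 / (1.0900 * 0.3200 * 1.4142135624) = 0.727112

Answer: Gamma = 0.727112


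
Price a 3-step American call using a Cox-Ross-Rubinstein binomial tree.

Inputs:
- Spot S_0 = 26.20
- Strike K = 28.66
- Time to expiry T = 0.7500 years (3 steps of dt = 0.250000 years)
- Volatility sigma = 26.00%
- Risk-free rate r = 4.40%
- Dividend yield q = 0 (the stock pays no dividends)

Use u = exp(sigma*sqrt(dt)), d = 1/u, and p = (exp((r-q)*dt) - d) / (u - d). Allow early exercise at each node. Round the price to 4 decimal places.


Answer: Price = V(0,0) = 1.7234

Derivation:
dt = T/N = 0.250000
u = exp(sigma*sqrt(dt)) = 1.138828; d = 1/u = 0.878095
p = (exp((r-q)*dt) - d) / (u - d) = 0.509967
Discount per step: exp(-r*dt) = 0.989060
Stock lattice S(k, i) with i counting down-moves:
  k=0: S(0,0) = 26.2000
  k=1: S(1,0) = 29.8373; S(1,1) = 23.0061
  k=2: S(2,0) = 33.9796; S(2,1) = 26.2000; S(2,2) = 20.2016
  k=3: S(3,0) = 38.6969; S(3,1) = 29.8373; S(3,2) = 23.0061; S(3,3) = 17.7389
Terminal payoffs V(N, i) = max(S_T - K, 0):
  V(3,0) = 10.036897; V(3,1) = 1.177304; V(3,2) = 0.000000; V(3,3) = 0.000000
Backward induction: V(k, i) = exp(-r*dt) * [p * V(k+1, i) + (1-p) * V(k+1, i+1)]; then take max(V_cont, immediate exercise) for American.
  V(2,0) = exp(-r*dt) * [p*10.036897 + (1-p)*1.177304] = 5.633101; exercise = 5.319568; V(2,0) = max -> 5.633101
  V(2,1) = exp(-r*dt) * [p*1.177304 + (1-p)*0.000000] = 0.593818; exercise = 0.000000; V(2,1) = max -> 0.593818
  V(2,2) = exp(-r*dt) * [p*0.000000 + (1-p)*0.000000] = 0.000000; exercise = 0.000000; V(2,2) = max -> 0.000000
  V(1,0) = exp(-r*dt) * [p*5.633101 + (1-p)*0.593818] = 3.129078; exercise = 1.177304; V(1,0) = max -> 3.129078
  V(1,1) = exp(-r*dt) * [p*0.593818 + (1-p)*0.000000] = 0.299515; exercise = 0.000000; V(1,1) = max -> 0.299515
  V(0,0) = exp(-r*dt) * [p*3.129078 + (1-p)*0.299515] = 1.723437; exercise = 0.000000; V(0,0) = max -> 1.723437


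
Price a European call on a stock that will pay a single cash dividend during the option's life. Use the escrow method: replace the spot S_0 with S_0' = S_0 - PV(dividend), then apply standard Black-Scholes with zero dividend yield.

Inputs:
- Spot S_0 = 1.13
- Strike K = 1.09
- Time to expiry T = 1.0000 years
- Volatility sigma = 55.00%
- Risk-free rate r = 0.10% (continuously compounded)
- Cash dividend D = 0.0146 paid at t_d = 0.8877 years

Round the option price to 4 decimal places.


PV(D) = D * exp(-r * t_d) = 0.0146 * 0.99911269 = 0.01458705
S_0' = S_0 - PV(D) = 1.1300 - 0.01458705 = 1.11541295
d1 = (ln(S_0'/K) + (r + sigma^2/2)*T) / (sigma*sqrt(T)) = 0.31872182
d2 = d1 - sigma*sqrt(T) = -0.23127818
exp(-rT) = 0.99900050
N(d1) = 0.62503127; N(d2) = 0.40854935
C = S_0' * N(d1) - K * exp(-rT) * N(d2) = 1.11541295 * 0.62503127 - 1.0900 * 0.99900050 * 0.40854935 = 0.2523

Answer: Price = 0.2523


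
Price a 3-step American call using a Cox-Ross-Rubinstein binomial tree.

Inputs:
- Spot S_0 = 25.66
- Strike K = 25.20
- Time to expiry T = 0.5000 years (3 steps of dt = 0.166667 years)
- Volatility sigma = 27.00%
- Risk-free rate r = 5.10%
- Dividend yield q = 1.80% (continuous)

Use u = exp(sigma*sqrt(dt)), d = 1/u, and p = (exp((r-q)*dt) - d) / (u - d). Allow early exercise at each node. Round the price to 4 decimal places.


dt = T/N = 0.166667
u = exp(sigma*sqrt(dt)) = 1.116532; d = 1/u = 0.895631
p = (exp((r-q)*dt) - d) / (u - d) = 0.497438
Discount per step: exp(-r*dt) = 0.991536
Stock lattice S(k, i) with i counting down-moves:
  k=0: S(0,0) = 25.6600
  k=1: S(1,0) = 28.6502; S(1,1) = 22.9819
  k=2: S(2,0) = 31.9889; S(2,1) = 25.6600; S(2,2) = 20.5833
  k=3: S(3,0) = 35.7166; S(3,1) = 28.6502; S(3,2) = 22.9819; S(3,3) = 18.4350
Terminal payoffs V(N, i) = max(S_T - K, 0):
  V(3,0) = 10.516561; V(3,1) = 3.450199; V(3,2) = 0.000000; V(3,3) = 0.000000
Backward induction: V(k, i) = exp(-r*dt) * [p * V(k+1, i) + (1-p) * V(k+1, i+1)]; then take max(V_cont, immediate exercise) for American.
  V(2,0) = exp(-r*dt) * [p*10.516561 + (1-p)*3.450199] = 6.906320; exercise = 6.788851; V(2,0) = max -> 6.906320
  V(2,1) = exp(-r*dt) * [p*3.450199 + (1-p)*0.000000] = 1.701733; exercise = 0.460000; V(2,1) = max -> 1.701733
  V(2,2) = exp(-r*dt) * [p*0.000000 + (1-p)*0.000000] = 0.000000; exercise = 0.000000; V(2,2) = max -> 0.000000
  V(1,0) = exp(-r*dt) * [p*6.906320 + (1-p)*1.701733] = 4.254375; exercise = 3.450199; V(1,0) = max -> 4.254375
  V(1,1) = exp(-r*dt) * [p*1.701733 + (1-p)*0.000000] = 0.839341; exercise = 0.000000; V(1,1) = max -> 0.839341
  V(0,0) = exp(-r*dt) * [p*4.254375 + (1-p)*0.839341] = 2.516626; exercise = 0.460000; V(0,0) = max -> 2.516626

Answer: Price = V(0,0) = 2.5166


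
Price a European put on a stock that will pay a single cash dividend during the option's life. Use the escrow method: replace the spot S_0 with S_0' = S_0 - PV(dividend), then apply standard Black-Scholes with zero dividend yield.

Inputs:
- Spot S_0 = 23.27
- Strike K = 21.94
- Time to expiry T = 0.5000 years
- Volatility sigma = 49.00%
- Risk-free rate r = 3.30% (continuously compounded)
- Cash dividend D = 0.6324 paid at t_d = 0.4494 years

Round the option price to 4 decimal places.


PV(D) = D * exp(-r * t_d) = 0.6324 * 0.98527923 = 0.62309058
S_0' = S_0 - PV(D) = 23.2700 - 0.62309058 = 22.64690942
d1 = (ln(S_0'/K) + (r + sigma^2/2)*T) / (sigma*sqrt(T)) = 0.31238805
d2 = d1 - sigma*sqrt(T) = -0.03409427
exp(-rT) = 0.98363538
N(-d1) = 0.37737281; N(-d2) = 0.51359901
P = K * exp(-rT) * N(-d2) - S_0' * N(-d1) = 21.9400 * 0.98363538 * 0.51359901 - 22.64690942 * 0.37737281 = 2.5376

Answer: Price = 2.5376


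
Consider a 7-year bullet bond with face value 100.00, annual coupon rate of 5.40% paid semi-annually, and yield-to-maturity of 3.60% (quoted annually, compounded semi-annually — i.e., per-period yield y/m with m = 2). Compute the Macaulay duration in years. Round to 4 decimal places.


Coupon per period c = face * coupon_rate / m = 2.700000
Periods per year m = 2; per-period yield y/m = 0.018000
Number of cashflows N = 14
Cashflows (t years, CF_t, discount factor 1/(1+y/m)^(m*t), PV):
  t = 0.5000: CF_t = 2.700000, DF = 0.982318, PV = 2.652259
  t = 1.0000: CF_t = 2.700000, DF = 0.964949, PV = 2.605363
  t = 1.5000: CF_t = 2.700000, DF = 0.947887, PV = 2.559295
  t = 2.0000: CF_t = 2.700000, DF = 0.931127, PV = 2.514043
  t = 2.5000: CF_t = 2.700000, DF = 0.914663, PV = 2.469590
  t = 3.0000: CF_t = 2.700000, DF = 0.898490, PV = 2.425923
  t = 3.5000: CF_t = 2.700000, DF = 0.882603, PV = 2.383029
  t = 4.0000: CF_t = 2.700000, DF = 0.866997, PV = 2.340893
  t = 4.5000: CF_t = 2.700000, DF = 0.851667, PV = 2.299502
  t = 5.0000: CF_t = 2.700000, DF = 0.836608, PV = 2.258843
  t = 5.5000: CF_t = 2.700000, DF = 0.821816, PV = 2.218902
  t = 6.0000: CF_t = 2.700000, DF = 0.807285, PV = 2.179668
  t = 6.5000: CF_t = 2.700000, DF = 0.793010, PV = 2.141128
  t = 7.0000: CF_t = 102.700000, DF = 0.778989, PV = 80.002130
Price P = sum_t PV_t = 111.050569
Macaulay numerator sum_t t * PV_t:
  t * PV_t at t = 0.5000: 1.326130
  t * PV_t at t = 1.0000: 2.605363
  t * PV_t at t = 1.5000: 3.838943
  t * PV_t at t = 2.0000: 5.028085
  t * PV_t at t = 2.5000: 6.173975
  t * PV_t at t = 3.0000: 7.277770
  t * PV_t at t = 3.5000: 8.340601
  t * PV_t at t = 4.0000: 9.363572
  t * PV_t at t = 4.5000: 10.347758
  t * PV_t at t = 5.0000: 11.294213
  t * PV_t at t = 5.5000: 12.203963
  t * PV_t at t = 6.0000: 13.078010
  t * PV_t at t = 6.5000: 13.917333
  t * PV_t at t = 7.0000: 560.014912
Macaulay duration D = (sum_t t * PV_t) / P = 664.810630 / 111.050569 = 5.986558

Answer: Macaulay duration = 5.9866 years


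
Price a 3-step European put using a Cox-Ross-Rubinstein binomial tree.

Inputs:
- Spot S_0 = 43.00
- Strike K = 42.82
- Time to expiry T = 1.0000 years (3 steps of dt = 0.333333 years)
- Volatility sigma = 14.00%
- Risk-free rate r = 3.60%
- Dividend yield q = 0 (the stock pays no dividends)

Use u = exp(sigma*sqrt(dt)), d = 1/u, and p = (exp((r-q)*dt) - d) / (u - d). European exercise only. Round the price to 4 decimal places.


dt = T/N = 0.333333
u = exp(sigma*sqrt(dt)) = 1.084186; d = 1/u = 0.922351
p = (exp((r-q)*dt) - d) / (u - d) = 0.554400
Discount per step: exp(-r*dt) = 0.988072
Stock lattice S(k, i) with i counting down-moves:
  k=0: S(0,0) = 43.0000
  k=1: S(1,0) = 46.6200; S(1,1) = 39.6611
  k=2: S(2,0) = 50.5447; S(2,1) = 43.0000; S(2,2) = 36.5815
  k=3: S(3,0) = 54.7998; S(3,1) = 46.6200; S(3,2) = 39.6611; S(3,3) = 33.7410
Terminal payoffs V(N, i) = max(K - S_T, 0):
  V(3,0) = 0.000000; V(3,1) = 0.000000; V(3,2) = 3.158891; V(3,3) = 9.079024
Backward induction: V(k, i) = exp(-r*dt) * [p * V(k+1, i) + (1-p) * V(k+1, i+1)].
  V(2,0) = exp(-r*dt) * [p*0.000000 + (1-p)*0.000000] = 0.000000
  V(2,1) = exp(-r*dt) * [p*0.000000 + (1-p)*3.158891] = 1.390810
  V(2,2) = exp(-r*dt) * [p*3.158891 + (1-p)*9.079024] = 5.727753
  V(1,0) = exp(-r*dt) * [p*0.000000 + (1-p)*1.390810] = 0.612352
  V(1,1) = exp(-r*dt) * [p*1.390810 + (1-p)*5.727753] = 3.283708
  V(0,0) = exp(-r*dt) * [p*0.612352 + (1-p)*3.283708] = 1.781204

Answer: Price = V(0,0) = 1.7812


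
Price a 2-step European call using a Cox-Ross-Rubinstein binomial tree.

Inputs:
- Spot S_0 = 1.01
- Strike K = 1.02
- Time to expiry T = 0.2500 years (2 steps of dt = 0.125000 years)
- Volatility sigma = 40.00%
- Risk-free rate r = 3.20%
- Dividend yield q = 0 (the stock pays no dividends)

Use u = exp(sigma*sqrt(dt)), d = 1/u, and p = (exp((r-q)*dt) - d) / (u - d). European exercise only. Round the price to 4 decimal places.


dt = T/N = 0.125000
u = exp(sigma*sqrt(dt)) = 1.151910; d = 1/u = 0.868123
p = (exp((r-q)*dt) - d) / (u - d) = 0.478827
Discount per step: exp(-r*dt) = 0.996008
Stock lattice S(k, i) with i counting down-moves:
  k=0: S(0,0) = 1.0100
  k=1: S(1,0) = 1.1634; S(1,1) = 0.8768
  k=2: S(2,0) = 1.3402; S(2,1) = 1.0100; S(2,2) = 0.7612
Terminal payoffs V(N, i) = max(S_T - K, 0):
  V(2,0) = 0.320165; V(2,1) = 0.000000; V(2,2) = 0.000000
Backward induction: V(k, i) = exp(-r*dt) * [p * V(k+1, i) + (1-p) * V(k+1, i+1)].
  V(1,0) = exp(-r*dt) * [p*0.320165 + (1-p)*0.000000] = 0.152692
  V(1,1) = exp(-r*dt) * [p*0.000000 + (1-p)*0.000000] = 0.000000
  V(0,0) = exp(-r*dt) * [p*0.152692 + (1-p)*0.000000] = 0.072821

Answer: Price = V(0,0) = 0.0728


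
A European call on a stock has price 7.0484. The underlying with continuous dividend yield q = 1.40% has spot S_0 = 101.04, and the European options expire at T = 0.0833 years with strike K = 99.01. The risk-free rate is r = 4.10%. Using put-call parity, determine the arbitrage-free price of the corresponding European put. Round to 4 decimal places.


Answer: Put price = 4.7986

Derivation:
Put-call parity: C - P = S_0 * exp(-qT) - K * exp(-rT).
S_0 * exp(-qT) = 101.0400 * 0.99883448 = 100.92223583
K * exp(-rT) = 99.0100 * 0.99659053 = 98.67242793
P = C - S*exp(-qT) + K*exp(-rT)
P = 7.0484 - 100.92223583 + 98.67242793 = 4.7986


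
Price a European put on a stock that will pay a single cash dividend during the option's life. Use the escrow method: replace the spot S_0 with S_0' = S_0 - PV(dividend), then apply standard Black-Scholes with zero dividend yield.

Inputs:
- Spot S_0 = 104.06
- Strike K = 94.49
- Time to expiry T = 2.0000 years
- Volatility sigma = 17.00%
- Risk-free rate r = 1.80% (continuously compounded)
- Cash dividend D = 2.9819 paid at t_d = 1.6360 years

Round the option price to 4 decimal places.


PV(D) = D * exp(-r * t_d) = 2.9819 * 0.97098137 = 2.89536934
S_0' = S_0 - PV(D) = 104.0600 - 2.89536934 = 101.16463066
d1 = (ln(S_0'/K) + (r + sigma^2/2)*T) / (sigma*sqrt(T)) = 0.55385257
d2 = d1 - sigma*sqrt(T) = 0.31343626
exp(-rT) = 0.96464029
N(-d1) = 0.28983988; N(-d2) = 0.37697462
P = K * exp(-rT) * N(-d2) - S_0' * N(-d1) = 94.4900 * 0.96464029 * 0.37697462 - 101.16463066 * 0.28983988 = 5.0393

Answer: Price = 5.0393


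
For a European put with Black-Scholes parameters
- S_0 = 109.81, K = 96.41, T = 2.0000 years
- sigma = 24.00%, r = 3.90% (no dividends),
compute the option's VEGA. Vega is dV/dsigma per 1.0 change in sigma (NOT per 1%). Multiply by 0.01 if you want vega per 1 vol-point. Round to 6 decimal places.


Answer: Vega = 45.598835

Derivation:
d1 = 0.7829489006; d2 = 0.4435376456
phi(d1) = 0.2936275875; exp(-qT) = 1.0000000000; exp(-rT) = 0.9249644265
Vega = S * exp(-qT) * phi(d1) * sqrt(T) = 109.8100 * 1.0000000000 * 0.2936275875 * 1.4142135624 = 45.598835


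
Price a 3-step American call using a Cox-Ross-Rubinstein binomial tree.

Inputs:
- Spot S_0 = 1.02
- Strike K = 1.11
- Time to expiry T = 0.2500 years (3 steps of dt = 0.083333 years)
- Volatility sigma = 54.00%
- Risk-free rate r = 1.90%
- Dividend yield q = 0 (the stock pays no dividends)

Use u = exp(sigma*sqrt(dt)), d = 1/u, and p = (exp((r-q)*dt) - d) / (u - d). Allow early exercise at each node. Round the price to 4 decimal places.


dt = T/N = 0.083333
u = exp(sigma*sqrt(dt)) = 1.168691; d = 1/u = 0.855658
p = (exp((r-q)*dt) - d) / (u - d) = 0.466170
Discount per step: exp(-r*dt) = 0.998418
Stock lattice S(k, i) with i counting down-moves:
  k=0: S(0,0) = 1.0200
  k=1: S(1,0) = 1.1921; S(1,1) = 0.8728
  k=2: S(2,0) = 1.3932; S(2,1) = 1.0200; S(2,2) = 0.7468
  k=3: S(3,0) = 1.6282; S(3,1) = 1.1921; S(3,2) = 0.8728; S(3,3) = 0.6390
Terminal payoffs V(N, i) = max(S_T - K, 0):
  V(3,0) = 0.518169; V(3,1) = 0.082065; V(3,2) = 0.000000; V(3,3) = 0.000000
Backward induction: V(k, i) = exp(-r*dt) * [p * V(k+1, i) + (1-p) * V(k+1, i+1)]; then take max(V_cont, immediate exercise) for American.
  V(2,0) = exp(-r*dt) * [p*0.518169 + (1-p)*0.082065] = 0.284912; exercise = 0.283156; V(2,0) = max -> 0.284912
  V(2,1) = exp(-r*dt) * [p*0.082065 + (1-p)*0.000000] = 0.038196; exercise = 0.000000; V(2,1) = max -> 0.038196
  V(2,2) = exp(-r*dt) * [p*0.000000 + (1-p)*0.000000] = 0.000000; exercise = 0.000000; V(2,2) = max -> 0.000000
  V(1,0) = exp(-r*dt) * [p*0.284912 + (1-p)*0.038196] = 0.152965; exercise = 0.082065; V(1,0) = max -> 0.152965
  V(1,1) = exp(-r*dt) * [p*0.038196 + (1-p)*0.000000] = 0.017778; exercise = 0.000000; V(1,1) = max -> 0.017778
  V(0,0) = exp(-r*dt) * [p*0.152965 + (1-p)*0.017778] = 0.080670; exercise = 0.000000; V(0,0) = max -> 0.080670

Answer: Price = V(0,0) = 0.0807


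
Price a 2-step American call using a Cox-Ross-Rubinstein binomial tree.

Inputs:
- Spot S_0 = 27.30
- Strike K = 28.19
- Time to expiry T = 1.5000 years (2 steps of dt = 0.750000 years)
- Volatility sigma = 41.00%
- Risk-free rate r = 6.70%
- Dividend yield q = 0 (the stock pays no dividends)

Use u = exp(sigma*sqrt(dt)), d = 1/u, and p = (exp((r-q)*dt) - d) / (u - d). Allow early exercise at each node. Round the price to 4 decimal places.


Answer: Price = V(0,0) = 5.7747

Derivation:
dt = T/N = 0.750000
u = exp(sigma*sqrt(dt)) = 1.426281; d = 1/u = 0.701124
p = (exp((r-q)*dt) - d) / (u - d) = 0.483219
Discount per step: exp(-r*dt) = 0.950992
Stock lattice S(k, i) with i counting down-moves:
  k=0: S(0,0) = 27.3000
  k=1: S(1,0) = 38.9375; S(1,1) = 19.1407
  k=2: S(2,0) = 55.5358; S(2,1) = 27.3000; S(2,2) = 13.4200
Terminal payoffs V(N, i) = max(S_T - K, 0):
  V(2,0) = 27.345782; V(2,1) = 0.000000; V(2,2) = 0.000000
Backward induction: V(k, i) = exp(-r*dt) * [p * V(k+1, i) + (1-p) * V(k+1, i+1)]; then take max(V_cont, immediate exercise) for American.
  V(1,0) = exp(-r*dt) * [p*27.345782 + (1-p)*0.000000] = 12.566413; exercise = 10.747474; V(1,0) = max -> 12.566413
  V(1,1) = exp(-r*dt) * [p*0.000000 + (1-p)*0.000000] = 0.000000; exercise = 0.000000; V(1,1) = max -> 0.000000
  V(0,0) = exp(-r*dt) * [p*12.566413 + (1-p)*0.000000] = 5.774739; exercise = 0.000000; V(0,0) = max -> 5.774739


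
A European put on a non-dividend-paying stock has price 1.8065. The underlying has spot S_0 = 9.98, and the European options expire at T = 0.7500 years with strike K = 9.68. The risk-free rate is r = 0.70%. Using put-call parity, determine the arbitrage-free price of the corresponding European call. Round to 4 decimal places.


Answer: Call price = 2.1572

Derivation:
Put-call parity: C - P = S_0 * exp(-qT) - K * exp(-rT).
S_0 * exp(-qT) = 9.9800 * 1.00000000 = 9.98000000
K * exp(-rT) = 9.6800 * 0.99476376 = 9.62931317
C = P + S*exp(-qT) - K*exp(-rT)
C = 1.8065 + 9.98000000 - 9.62931317 = 2.1572


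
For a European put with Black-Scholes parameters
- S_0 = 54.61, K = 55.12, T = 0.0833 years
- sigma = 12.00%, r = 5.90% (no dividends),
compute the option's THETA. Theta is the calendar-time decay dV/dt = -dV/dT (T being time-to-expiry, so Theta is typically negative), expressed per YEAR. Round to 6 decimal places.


d1 = -0.1091742512; d2 = -0.1438083384
phi(d1) = 0.3965718508; exp(-qT) = 1.0000000000; exp(-rT) = 0.9950973574
Theta = -S*exp(-qT)*phi(d1)*sigma/(2*sqrt(T)) + r*K*exp(-rT)*N(-d2) - q*S*exp(-qT)*N(-d1)
N(-d1) = 0.5434678586; N(-d2) = 0.5571740909; sqrt(T) = 0.2886173938
Term 1 = -54.6100 * 1.0000000000 * 0.3965718508 * 0.1200 / (2 * 0.2886173938) = -4.5021795437
Term 2 = 0.0590 * 55.1200 * 0.9950973574 * 0.5571740909 = 1.8030912531
Term 3 = 0 (no dividend yield, q = 0)
Theta = -4.5021795437 + (1.8030912531) + (0.0000000000) = -2.699088

Answer: Theta = -2.699088


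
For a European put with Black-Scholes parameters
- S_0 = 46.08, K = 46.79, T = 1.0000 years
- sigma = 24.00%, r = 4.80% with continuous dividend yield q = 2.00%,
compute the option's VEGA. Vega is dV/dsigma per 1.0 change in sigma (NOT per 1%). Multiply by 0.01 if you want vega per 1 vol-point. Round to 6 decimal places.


Answer: Vega = 17.751740

Derivation:
d1 = 0.1729562980; d2 = -0.0670437020
phi(d1) = 0.3930197265; exp(-qT) = 0.9801986733; exp(-rT) = 0.9531337871
Vega = S * exp(-qT) * phi(d1) * sqrt(T) = 46.0800 * 0.9801986733 * 0.3930197265 * 1.0000000000 = 17.751740


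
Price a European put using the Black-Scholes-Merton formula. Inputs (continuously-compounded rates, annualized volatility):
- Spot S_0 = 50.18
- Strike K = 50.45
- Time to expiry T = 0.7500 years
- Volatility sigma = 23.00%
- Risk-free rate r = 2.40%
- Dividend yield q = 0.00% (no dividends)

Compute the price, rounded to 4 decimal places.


d1 = (ln(S/K) + (r - q + 0.5*sigma^2) * T) / (sigma * sqrt(T)) = 0.16302009
d2 = d1 - sigma * sqrt(T) = -0.03616575
exp(-rT) = 0.98216103; exp(-qT) = 1.00000000
P = K * exp(-rT) * N(-d2) - S_0 * exp(-qT) * N(-d1)
N(-d1) = 0.43525131; N(-d2) = 0.51442490
P = 50.4500 * 0.98216103 * 0.51442490 - 50.1800 * 1.00000000 * 0.43525131 = 3.6489

Answer: Price = 3.6489


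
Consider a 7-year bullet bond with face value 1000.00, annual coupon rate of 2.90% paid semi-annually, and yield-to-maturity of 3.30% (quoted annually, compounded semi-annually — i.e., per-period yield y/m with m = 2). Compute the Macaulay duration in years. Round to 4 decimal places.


Answer: Macaulay duration = 6.3758 years

Derivation:
Coupon per period c = face * coupon_rate / m = 14.500000
Periods per year m = 2; per-period yield y/m = 0.016500
Number of cashflows N = 14
Cashflows (t years, CF_t, discount factor 1/(1+y/m)^(m*t), PV):
  t = 0.5000: CF_t = 14.500000, DF = 0.983768, PV = 14.264634
  t = 1.0000: CF_t = 14.500000, DF = 0.967799, PV = 14.033088
  t = 1.5000: CF_t = 14.500000, DF = 0.952090, PV = 13.805300
  t = 2.0000: CF_t = 14.500000, DF = 0.936635, PV = 13.581210
  t = 2.5000: CF_t = 14.500000, DF = 0.921432, PV = 13.360758
  t = 3.0000: CF_t = 14.500000, DF = 0.906475, PV = 13.143884
  t = 3.5000: CF_t = 14.500000, DF = 0.891761, PV = 12.930530
  t = 4.0000: CF_t = 14.500000, DF = 0.877285, PV = 12.720639
  t = 4.5000: CF_t = 14.500000, DF = 0.863045, PV = 12.514156
  t = 5.0000: CF_t = 14.500000, DF = 0.849036, PV = 12.311024
  t = 5.5000: CF_t = 14.500000, DF = 0.835254, PV = 12.111189
  t = 6.0000: CF_t = 14.500000, DF = 0.821696, PV = 11.914598
  t = 6.5000: CF_t = 14.500000, DF = 0.808359, PV = 11.721199
  t = 7.0000: CF_t = 1014.500000, DF = 0.795237, PV = 806.768048
Price P = sum_t PV_t = 975.180256
Macaulay numerator sum_t t * PV_t:
  t * PV_t at t = 0.5000: 7.132317
  t * PV_t at t = 1.0000: 14.033088
  t * PV_t at t = 1.5000: 20.707950
  t * PV_t at t = 2.0000: 27.162420
  t * PV_t at t = 2.5000: 33.401894
  t * PV_t at t = 3.0000: 39.431651
  t * PV_t at t = 3.5000: 45.256854
  t * PV_t at t = 4.0000: 50.882557
  t * PV_t at t = 4.5000: 56.313701
  t * PV_t at t = 5.0000: 61.555119
  t * PV_t at t = 5.5000: 66.611541
  t * PV_t at t = 6.0000: 71.487590
  t * PV_t at t = 6.5000: 76.187791
  t * PV_t at t = 7.0000: 5647.376337
Macaulay duration D = (sum_t t * PV_t) / P = 6217.540810 / 975.180256 = 6.375786


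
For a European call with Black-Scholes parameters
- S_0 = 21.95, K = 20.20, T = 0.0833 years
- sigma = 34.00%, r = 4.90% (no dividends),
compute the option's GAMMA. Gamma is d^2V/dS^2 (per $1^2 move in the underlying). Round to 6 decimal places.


Answer: Gamma = 0.119368

Derivation:
d1 = 0.9373387937; d2 = 0.8392088798
phi(d1) = 0.2571127587; exp(-qT) = 1.0000000000; exp(-rT) = 0.9959266188
Gamma = exp(-qT) * phi(d1) / (S * sigma * sqrt(T)) = 1.0000000000 * 0.2571127587 / (21.9500 * 0.3400 * 0.2886173938) = 0.119368


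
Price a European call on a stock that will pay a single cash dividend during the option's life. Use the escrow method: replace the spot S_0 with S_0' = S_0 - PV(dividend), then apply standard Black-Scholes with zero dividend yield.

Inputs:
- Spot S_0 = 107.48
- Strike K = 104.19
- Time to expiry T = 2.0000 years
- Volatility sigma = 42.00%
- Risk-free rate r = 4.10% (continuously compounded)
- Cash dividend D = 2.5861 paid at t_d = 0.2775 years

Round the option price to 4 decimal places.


PV(D) = D * exp(-r * t_d) = 2.5861 * 0.98868698 = 2.55684340
S_0' = S_0 - PV(D) = 107.4800 - 2.55684340 = 104.92315660
d1 = (ln(S_0'/K) + (r + sigma^2/2)*T) / (sigma*sqrt(T)) = 0.44684449
d2 = d1 - sigma*sqrt(T) = -0.14712521
exp(-rT) = 0.92127196
N(d1) = 0.67250633; N(d2) = 0.44151660
C = S_0' * N(d1) - K * exp(-rT) * N(d2) = 104.92315660 * 0.67250633 - 104.1900 * 0.92127196 * 0.44151660 = 28.1815

Answer: Price = 28.1815


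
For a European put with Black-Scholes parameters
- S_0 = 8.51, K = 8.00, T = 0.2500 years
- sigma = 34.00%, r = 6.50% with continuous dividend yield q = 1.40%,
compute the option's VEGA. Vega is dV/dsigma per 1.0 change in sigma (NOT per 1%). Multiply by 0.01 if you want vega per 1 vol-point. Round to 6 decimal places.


d1 = 0.5235317700; d2 = 0.3535317700
phi(d1) = 0.3478509170; exp(-qT) = 0.9965061179; exp(-rT) = 0.9838813190
Vega = S * exp(-qT) * phi(d1) * sqrt(T) = 8.5100 * 0.9965061179 * 0.3478509170 * 0.5000000000 = 1.474934

Answer: Vega = 1.474934


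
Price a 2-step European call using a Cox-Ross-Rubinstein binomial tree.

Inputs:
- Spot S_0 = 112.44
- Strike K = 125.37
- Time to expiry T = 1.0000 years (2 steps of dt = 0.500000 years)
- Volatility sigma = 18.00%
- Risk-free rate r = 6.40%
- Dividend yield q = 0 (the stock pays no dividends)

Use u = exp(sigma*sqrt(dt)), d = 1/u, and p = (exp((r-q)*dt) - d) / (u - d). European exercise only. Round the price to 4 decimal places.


dt = T/N = 0.500000
u = exp(sigma*sqrt(dt)) = 1.135734; d = 1/u = 0.880488
p = (exp((r-q)*dt) - d) / (u - d) = 0.595620
Discount per step: exp(-r*dt) = 0.968507
Stock lattice S(k, i) with i counting down-moves:
  k=0: S(0,0) = 112.4400
  k=1: S(1,0) = 127.7019; S(1,1) = 99.0020
  k=2: S(2,0) = 145.0354; S(2,1) = 112.4400; S(2,2) = 87.1701
Terminal payoffs V(N, i) = max(S_T - K, 0):
  V(2,0) = 19.665449; V(2,1) = 0.000000; V(2,2) = 0.000000
Backward induction: V(k, i) = exp(-r*dt) * [p * V(k+1, i) + (1-p) * V(k+1, i+1)].
  V(1,0) = exp(-r*dt) * [p*19.665449 + (1-p)*0.000000] = 11.344241
  V(1,1) = exp(-r*dt) * [p*0.000000 + (1-p)*0.000000] = 0.000000
  V(0,0) = exp(-r*dt) * [p*11.344241 + (1-p)*0.000000] = 6.544057

Answer: Price = V(0,0) = 6.5441


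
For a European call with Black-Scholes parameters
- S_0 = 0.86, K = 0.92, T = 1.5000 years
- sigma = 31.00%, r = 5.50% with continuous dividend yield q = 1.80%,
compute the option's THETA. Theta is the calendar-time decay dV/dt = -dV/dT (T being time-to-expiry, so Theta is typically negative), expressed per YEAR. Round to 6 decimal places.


Answer: Theta = -0.052472

Derivation:
d1 = 0.1583837940; d2 = -0.2212871162
phi(d1) = 0.3939697118; exp(-qT) = 0.9733612415; exp(-rT) = 0.9208114379
Theta = -S*exp(-qT)*phi(d1)*sigma/(2*sqrt(T)) - r*K*exp(-rT)*N(d2) + q*S*exp(-qT)*N(d1)
N(d1) = 0.5629228084; N(d2) = 0.4124344406; sqrt(T) = 1.2247448714
Term 1 = -0.8600 * 0.9733612415 * 0.3939697118 * 0.3100 / (2 * 1.2247448714) = -0.0417370167
Term 2 = -0.0550 * 0.9200 * 0.9208114379 * 0.4124344406 = -0.0192165821
Term 3 = 0.0180 * 0.8600 * 0.9733612415 * 0.5629228084 = 0.0084819137
Theta = -0.0417370167 + (-0.0192165821) + (0.0084819137) = -0.052472


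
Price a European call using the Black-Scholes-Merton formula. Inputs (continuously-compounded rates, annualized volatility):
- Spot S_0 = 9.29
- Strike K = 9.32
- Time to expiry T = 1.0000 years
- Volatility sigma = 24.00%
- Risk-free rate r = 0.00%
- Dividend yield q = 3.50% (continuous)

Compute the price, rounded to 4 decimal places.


Answer: Price = 0.7098

Derivation:
d1 = (ln(S/K) + (r - q + 0.5*sigma^2) * T) / (sigma * sqrt(T)) = -0.03926698
d2 = d1 - sigma * sqrt(T) = -0.27926698
exp(-rT) = 1.00000000; exp(-qT) = 0.96560542
C = S_0 * exp(-qT) * N(d1) - K * exp(-rT) * N(d2)
N(d1) = 0.48433877; N(d2) = 0.39001997
C = 9.2900 * 0.96560542 * 0.48433877 - 9.3200 * 1.00000000 * 0.39001997 = 0.7098


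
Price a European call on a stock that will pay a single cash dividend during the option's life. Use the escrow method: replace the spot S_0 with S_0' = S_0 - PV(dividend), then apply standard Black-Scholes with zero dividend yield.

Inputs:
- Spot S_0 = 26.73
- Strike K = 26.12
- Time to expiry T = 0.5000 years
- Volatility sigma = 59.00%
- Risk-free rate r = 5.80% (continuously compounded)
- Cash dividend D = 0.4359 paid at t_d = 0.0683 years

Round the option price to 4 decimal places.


Answer: Price = 4.7454

Derivation:
PV(D) = D * exp(-r * t_d) = 0.4359 * 0.99604644 = 0.43417664
S_0' = S_0 - PV(D) = 26.7300 - 0.43417664 = 26.29582336
d1 = (ln(S_0'/K) + (r + sigma^2/2)*T) / (sigma*sqrt(T)) = 0.29418953
d2 = d1 - sigma*sqrt(T) = -0.12300347
exp(-rT) = 0.97141646
N(d1) = 0.61569346; N(d2) = 0.45105218
C = S_0' * N(d1) - K * exp(-rT) * N(d2) = 26.29582336 * 0.61569346 - 26.1200 * 0.97141646 * 0.45105218 = 4.7454
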